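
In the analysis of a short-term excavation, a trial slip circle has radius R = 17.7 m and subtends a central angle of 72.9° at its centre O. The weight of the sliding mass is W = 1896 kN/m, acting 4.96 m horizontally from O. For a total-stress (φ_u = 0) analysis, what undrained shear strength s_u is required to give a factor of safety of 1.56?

FS = s_u·L_a·R / (W·d), so s_u = FS·W·d / (L_a·R).
Arc length L_a = R·θ = 17.7·(72.9°·π/180) = 17.7·1.2723 = 22.52 m
s_u = 1.56·1896·4.96 / (22.52·17.7) = 14670.5 / 398.61 = 36.80 kPa

s_u = 36.8 kPa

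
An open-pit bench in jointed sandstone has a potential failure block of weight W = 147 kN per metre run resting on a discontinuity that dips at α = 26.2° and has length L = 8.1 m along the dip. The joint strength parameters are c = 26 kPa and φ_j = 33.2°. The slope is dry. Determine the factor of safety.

Resolving the block weight along and normal to the plane and applying the Mohr–Coulomb strength on the joint:
N' = W cosα = 147·cos26.2° = 131.9 kN/m
Driving force T = W sinα = 147·sin26.2° = 64.9 kN/m
Resisting force R = c·L + N'·tanφ_j = 26·8.1 + 131.9·tan33.2° = 210.6 + 86.3 = 296.9 kN/m
FS = R / T = 296.9 / 64.9 = 4.575

FS = 4.57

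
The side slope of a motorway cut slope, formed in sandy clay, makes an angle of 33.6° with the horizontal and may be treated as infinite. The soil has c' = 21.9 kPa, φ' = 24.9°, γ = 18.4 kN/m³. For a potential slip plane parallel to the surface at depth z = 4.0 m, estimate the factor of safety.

For an infinite slope with a slip plane parallel to the surface (no pore pressure): FS = [c' + γz cos²β tanφ'] / [γz sinβ cosβ].
γz = 18.4·4.0 = 73.60 kN/m²
Numerator = 21.9 + 73.60·cos²33.6°·tan24.9° = 21.9 + 73.60·0.6938·0.4642 = 45.602 kPa
Denominator = 73.60·sin33.6°·cos33.6° = 73.60·0.5534·0.8329 = 33.925 kPa
FS = 45.602 / 33.925 = 1.344

FS = 1.34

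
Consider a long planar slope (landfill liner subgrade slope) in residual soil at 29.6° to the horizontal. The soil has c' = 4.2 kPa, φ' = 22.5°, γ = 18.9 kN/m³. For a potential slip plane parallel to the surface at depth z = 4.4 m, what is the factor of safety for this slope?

FS = 0.85

For an infinite slope with a slip plane parallel to the surface (no pore pressure): FS = [c' + γz cos²β tanφ'] / [γz sinβ cosβ].
γz = 18.9·4.4 = 83.16 kN/m²
Numerator = 4.2 + 83.16·cos²29.6°·tan22.5° = 4.2 + 83.16·0.7560·0.4142 = 30.242 kPa
Denominator = 83.16·sin29.6°·cos29.6° = 83.16·0.4939·0.8695 = 35.716 kPa
FS = 30.242 / 35.716 = 0.847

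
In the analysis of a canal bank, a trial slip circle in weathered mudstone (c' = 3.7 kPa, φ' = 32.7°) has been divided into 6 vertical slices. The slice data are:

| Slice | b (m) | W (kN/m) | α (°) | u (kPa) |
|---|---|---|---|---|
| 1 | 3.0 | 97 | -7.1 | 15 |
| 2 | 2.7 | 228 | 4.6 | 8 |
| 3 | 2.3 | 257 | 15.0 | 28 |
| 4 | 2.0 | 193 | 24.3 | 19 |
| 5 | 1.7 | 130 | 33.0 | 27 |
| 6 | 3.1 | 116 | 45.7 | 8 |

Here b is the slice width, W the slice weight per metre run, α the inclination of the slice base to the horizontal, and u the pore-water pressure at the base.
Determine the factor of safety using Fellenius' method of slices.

FS = 1.61

Ordinary method of slices: FS = Σ[c'·Δl_i + (W_i cosα_i − u_i·Δl_i)·tanφ'] / Σ W_i sinα_i, with Δl_i = b_i / cosα_i.
Slice 1: Δl = 3.0/cos(-7.1°) = 3.023 m; N'_1 = 97·cos(-7.1°) − 15·3.023 = 50.9; c'Δl = 11.19; W sinα = -12.0
Slice 2: Δl = 2.7/cos4.6° = 2.709 m; N'_2 = 228·cos4.6° − 8·2.709 = 205.6; c'Δl = 10.02; W sinα = 18.3
Slice 3: Δl = 2.3/cos15.0° = 2.381 m; N'_3 = 257·cos15.0° − 28·2.381 = 181.6; c'Δl = 8.81; W sinα = 66.5
Slice 4: Δl = 2.0/cos24.3° = 2.194 m; N'_4 = 193·cos24.3° − 19·2.194 = 134.2; c'Δl = 8.12; W sinα = 79.4
Slice 5: Δl = 1.7/cos33.0° = 2.027 m; N'_5 = 130·cos33.0° − 27·2.027 = 54.3; c'Δl = 7.50; W sinα = 70.8
Slice 6: Δl = 3.1/cos45.7° = 4.439 m; N'_6 = 116·cos45.7° − 8·4.439 = 45.5; c'Δl = 16.42; W sinα = 83.0
Σc'Δl = 62.1 kN/m; ΣN' = 672.1 kN/m; ΣW sinα = 306.1 kN/m
Resisting = 62.1 + 672.1·tan32.7° = 62.1 + 431.5 = 493.5 kN/m
FS = 493.5 / 306.1 = 1.613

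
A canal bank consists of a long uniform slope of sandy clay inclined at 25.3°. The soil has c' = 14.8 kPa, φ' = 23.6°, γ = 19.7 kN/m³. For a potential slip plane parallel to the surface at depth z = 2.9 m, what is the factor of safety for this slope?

FS = 1.59

For an infinite slope with a slip plane parallel to the surface (no pore pressure): FS = [c' + γz cos²β tanφ'] / [γz sinβ cosβ].
γz = 19.7·2.9 = 57.13 kN/m²
Numerator = 14.8 + 57.13·cos²25.3°·tan23.6° = 14.8 + 57.13·0.8174·0.4369 = 35.201 kPa
Denominator = 57.13·sin25.3°·cos25.3° = 57.13·0.4274·0.9041 = 22.073 kPa
FS = 35.201 / 22.073 = 1.595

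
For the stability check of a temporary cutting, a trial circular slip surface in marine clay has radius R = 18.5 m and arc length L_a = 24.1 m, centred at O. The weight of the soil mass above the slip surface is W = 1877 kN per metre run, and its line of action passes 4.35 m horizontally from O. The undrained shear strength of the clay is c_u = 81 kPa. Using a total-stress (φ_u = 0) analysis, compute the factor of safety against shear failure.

FS = 4.42

Taking moments about the centre O, the resisting moment is provided by the undrained shear strength acting along the arc:
M_R = c_u·L_a·R = 81·24.10·18.5 = 36113.9 kN·m/m
M_D = W·d = 1877·4.35 = 8164.9 kN·m/m
FS = M_R / M_D = 36113.9 / 8164.9 = 4.423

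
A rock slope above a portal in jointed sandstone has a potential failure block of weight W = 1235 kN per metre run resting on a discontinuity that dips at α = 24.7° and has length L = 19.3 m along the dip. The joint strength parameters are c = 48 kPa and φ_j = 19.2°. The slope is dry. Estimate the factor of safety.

FS = 2.55

Resolving the block weight along and normal to the plane and applying the Mohr–Coulomb strength on the joint:
N' = W cosα = 1235·cos24.7° = 1122.0 kN/m
Driving force T = W sinα = 1235·sin24.7° = 516.1 kN/m
Resisting force R = c·L + N'·tanφ_j = 48·19.3 + 1122.0·tan19.2° = 926.4 + 390.7 = 1317.1 kN/m
FS = R / T = 1317.1 / 516.1 = 2.552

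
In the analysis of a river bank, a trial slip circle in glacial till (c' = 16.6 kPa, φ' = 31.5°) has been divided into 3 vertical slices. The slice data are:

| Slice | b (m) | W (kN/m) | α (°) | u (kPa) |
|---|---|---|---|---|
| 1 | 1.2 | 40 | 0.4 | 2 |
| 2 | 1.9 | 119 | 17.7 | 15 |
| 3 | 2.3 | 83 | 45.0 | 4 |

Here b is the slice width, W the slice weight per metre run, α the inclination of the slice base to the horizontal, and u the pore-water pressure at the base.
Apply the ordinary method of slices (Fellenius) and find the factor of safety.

FS = 2.20

Ordinary method of slices: FS = Σ[c'·Δl_i + (W_i cosα_i − u_i·Δl_i)·tanφ'] / Σ W_i sinα_i, with Δl_i = b_i / cosα_i.
Slice 1: Δl = 1.2/cos0.4° = 1.200 m; N'_1 = 40·cos0.4° − 2·1.200 = 37.6; c'Δl = 19.92; W sinα = 0.3
Slice 2: Δl = 1.9/cos17.7° = 1.994 m; N'_2 = 119·cos17.7° − 15·1.994 = 83.5; c'Δl = 33.11; W sinα = 36.2
Slice 3: Δl = 2.3/cos45.0° = 3.253 m; N'_3 = 83·cos45.0° − 4·3.253 = 45.7; c'Δl = 53.99; W sinα = 58.7
Σc'Δl = 107.0 kN/m; ΣN' = 166.7 kN/m; ΣW sinα = 95.1 kN/m
Resisting = 107.0 + 166.7·tan31.5° = 107.0 + 102.2 = 209.2 kN/m
FS = 209.2 / 95.1 = 2.199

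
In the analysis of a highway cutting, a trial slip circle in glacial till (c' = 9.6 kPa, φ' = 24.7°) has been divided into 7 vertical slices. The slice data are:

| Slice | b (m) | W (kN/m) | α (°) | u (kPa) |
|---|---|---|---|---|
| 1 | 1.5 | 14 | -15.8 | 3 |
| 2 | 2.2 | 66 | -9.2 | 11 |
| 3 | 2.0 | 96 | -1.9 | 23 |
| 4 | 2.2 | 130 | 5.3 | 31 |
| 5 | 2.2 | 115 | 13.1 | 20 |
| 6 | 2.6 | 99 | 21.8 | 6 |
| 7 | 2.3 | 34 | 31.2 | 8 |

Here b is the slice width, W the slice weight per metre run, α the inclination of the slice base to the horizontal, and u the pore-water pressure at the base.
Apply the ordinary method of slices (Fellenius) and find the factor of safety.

Ordinary method of slices: FS = Σ[c'·Δl_i + (W_i cosα_i − u_i·Δl_i)·tanφ'] / Σ W_i sinα_i, with Δl_i = b_i / cosα_i.
Slice 1: Δl = 1.5/cos(-15.8°) = 1.559 m; N'_1 = 14·cos(-15.8°) − 3·1.559 = 8.8; c'Δl = 14.97; W sinα = -3.8
Slice 2: Δl = 2.2/cos(-9.2°) = 2.229 m; N'_2 = 66·cos(-9.2°) − 11·2.229 = 40.6; c'Δl = 21.40; W sinα = -10.6
Slice 3: Δl = 2.0/cos(-1.9°) = 2.001 m; N'_3 = 96·cos(-1.9°) − 23·2.001 = 49.9; c'Δl = 19.21; W sinα = -3.2
Slice 4: Δl = 2.2/cos5.3° = 2.209 m; N'_4 = 130·cos5.3° − 31·2.209 = 61.0; c'Δl = 21.21; W sinα = 12.0
Slice 5: Δl = 2.2/cos13.1° = 2.259 m; N'_5 = 115·cos13.1° − 20·2.259 = 66.8; c'Δl = 21.68; W sinα = 26.1
Slice 6: Δl = 2.6/cos21.8° = 2.800 m; N'_6 = 99·cos21.8° − 6·2.800 = 75.1; c'Δl = 26.88; W sinα = 36.8
Slice 7: Δl = 2.3/cos31.2° = 2.689 m; N'_7 = 34·cos31.2° − 8·2.689 = 7.6; c'Δl = 25.81; W sinα = 17.6
Σc'Δl = 151.2 kN/m; ΣN' = 309.8 kN/m; ΣW sinα = 74.9 kN/m
Resisting = 151.2 + 309.8·tan24.7° = 151.2 + 142.5 = 293.7 kN/m
FS = 293.7 / 74.9 = 3.921

FS = 3.92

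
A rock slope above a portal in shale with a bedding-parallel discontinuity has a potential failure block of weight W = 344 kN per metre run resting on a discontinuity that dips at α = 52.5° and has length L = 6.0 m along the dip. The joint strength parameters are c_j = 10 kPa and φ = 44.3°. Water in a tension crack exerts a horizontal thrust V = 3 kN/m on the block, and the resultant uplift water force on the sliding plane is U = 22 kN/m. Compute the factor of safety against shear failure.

FS = 0.88

Resolving the block weight along and normal to the plane and applying the Mohr–Coulomb strength on the joint:
N' = W cosα − U − V sinα = 344·cos52.5° − 22 − 3·sin52.5° = 185.0 kN/m
Driving force T = W sinα + V cosα = 344·sin52.5° + 3·cos52.5° = 274.7 kN/m
Resisting force R = c_j·L + N'·tanφ = 10·6.0 + 185.0·tan44.3° = 60.0 + 180.6 = 240.6 kN/m
FS = R / T = 240.6 / 274.7 = 0.876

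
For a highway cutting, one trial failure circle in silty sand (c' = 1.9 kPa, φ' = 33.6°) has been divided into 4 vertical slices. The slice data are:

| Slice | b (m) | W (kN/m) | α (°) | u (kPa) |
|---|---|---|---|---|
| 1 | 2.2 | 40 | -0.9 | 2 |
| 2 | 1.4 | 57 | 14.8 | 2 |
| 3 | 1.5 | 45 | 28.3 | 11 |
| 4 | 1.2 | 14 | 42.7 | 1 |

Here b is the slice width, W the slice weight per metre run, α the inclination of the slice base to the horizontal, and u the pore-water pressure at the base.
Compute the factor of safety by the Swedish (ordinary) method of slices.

FS = 2.04

Ordinary method of slices: FS = Σ[c'·Δl_i + (W_i cosα_i − u_i·Δl_i)·tanφ'] / Σ W_i sinα_i, with Δl_i = b_i / cosα_i.
Slice 1: Δl = 2.2/cos(-0.9°) = 2.200 m; N'_1 = 40·cos(-0.9°) − 2·2.200 = 35.6; c'Δl = 4.18; W sinα = -0.6
Slice 2: Δl = 1.4/cos14.8° = 1.448 m; N'_2 = 57·cos14.8° − 2·1.448 = 52.2; c'Δl = 2.75; W sinα = 14.6
Slice 3: Δl = 1.5/cos28.3° = 1.704 m; N'_3 = 45·cos28.3° − 11·1.704 = 20.9; c'Δl = 3.24; W sinα = 21.3
Slice 4: Δl = 1.2/cos42.7° = 1.633 m; N'_4 = 14·cos42.7° − 1·1.633 = 8.7; c'Δl = 3.10; W sinα = 9.5
Σc'Δl = 13.3 kN/m; ΣN' = 117.3 kN/m; ΣW sinα = 44.8 kN/m
Resisting = 13.3 + 117.3·tan33.6° = 13.3 + 78.0 = 91.2 kN/m
FS = 91.2 / 44.8 = 2.038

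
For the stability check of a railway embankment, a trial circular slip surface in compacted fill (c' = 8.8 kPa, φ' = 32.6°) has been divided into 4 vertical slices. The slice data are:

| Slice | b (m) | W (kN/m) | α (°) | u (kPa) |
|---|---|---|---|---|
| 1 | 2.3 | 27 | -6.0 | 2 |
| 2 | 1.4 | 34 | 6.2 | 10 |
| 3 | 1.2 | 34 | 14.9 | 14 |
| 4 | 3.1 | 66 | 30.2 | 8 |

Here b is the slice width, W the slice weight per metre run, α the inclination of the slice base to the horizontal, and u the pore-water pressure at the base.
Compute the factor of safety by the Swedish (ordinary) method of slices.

Ordinary method of slices: FS = Σ[c'·Δl_i + (W_i cosα_i − u_i·Δl_i)·tanφ'] / Σ W_i sinα_i, with Δl_i = b_i / cosα_i.
Slice 1: Δl = 2.3/cos(-6.0°) = 2.313 m; N'_1 = 27·cos(-6.0°) − 2·2.313 = 22.2; c'Δl = 20.35; W sinα = -2.8
Slice 2: Δl = 1.4/cos6.2° = 1.408 m; N'_2 = 34·cos6.2° − 10·1.408 = 19.7; c'Δl = 12.39; W sinα = 3.7
Slice 3: Δl = 1.2/cos14.9° = 1.242 m; N'_3 = 34·cos14.9° − 14·1.242 = 15.5; c'Δl = 10.93; W sinα = 8.7
Slice 4: Δl = 3.1/cos30.2° = 3.587 m; N'_4 = 66·cos30.2° − 8·3.587 = 28.3; c'Δl = 31.56; W sinα = 33.2
Σc'Δl = 75.2 kN/m; ΣN' = 85.8 kN/m; ΣW sinα = 42.8 kN/m
Resisting = 75.2 + 85.8·tan32.6° = 75.2 + 54.8 = 130.1 kN/m
FS = 130.1 / 42.8 = 3.040

FS = 3.04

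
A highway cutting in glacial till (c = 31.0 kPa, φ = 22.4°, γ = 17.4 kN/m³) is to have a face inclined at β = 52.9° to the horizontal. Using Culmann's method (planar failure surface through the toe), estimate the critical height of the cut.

Culmann's analysis gives the critical failure plane at α_cr = (β + φ)/2 = (52.9 + 22.4)/2 = 37.6°, and the critical height
H_c = (4c/γ) · sinβ cosφ / [1 − cos(β − φ)]
    = (4·31.0/17.4) · sin52.9°·cos22.4° / [1 − cos(30.5°)]
    = 7.126 · 0.7976·0.9245 / [1 − 0.8616]
    = 7.126 · 0.7374 / 0.1384
    = 37.98 m

H_c = 37.98 m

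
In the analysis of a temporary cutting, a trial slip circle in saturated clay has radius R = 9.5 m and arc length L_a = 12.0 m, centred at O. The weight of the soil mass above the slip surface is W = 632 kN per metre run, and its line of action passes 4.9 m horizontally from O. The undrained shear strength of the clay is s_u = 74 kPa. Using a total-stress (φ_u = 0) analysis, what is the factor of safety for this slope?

FS = 2.72

Taking moments about the centre O, the resisting moment is provided by the undrained shear strength acting along the arc:
M_R = s_u·L_a·R = 74·12.00·9.5 = 8436.0 kN·m/m
M_D = W·d = 632·4.9 = 3096.8 kN·m/m
FS = M_R / M_D = 8436.0 / 3096.8 = 2.724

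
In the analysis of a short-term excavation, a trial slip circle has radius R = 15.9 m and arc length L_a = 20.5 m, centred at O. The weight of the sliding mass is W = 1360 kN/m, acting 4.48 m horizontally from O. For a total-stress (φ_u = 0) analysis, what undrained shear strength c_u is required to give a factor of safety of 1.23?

FS = c_u·L_a·R / (W·d), so c_u = FS·W·d / (L_a·R).
c_u = 1.23·1360·4.48 / (20.50·15.9) = 7494.1 / 325.95 = 22.99 kPa

c_u = 23.0 kPa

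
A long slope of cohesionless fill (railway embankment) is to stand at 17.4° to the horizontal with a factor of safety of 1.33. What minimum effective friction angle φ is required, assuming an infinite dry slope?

FS = tanφ/tanβ ⇒ tanφ = FS · tanβ = 1.33 · tan17.4° = 0.4168
φ = arctan(0.4168) = 22.63°

φ = 22.6°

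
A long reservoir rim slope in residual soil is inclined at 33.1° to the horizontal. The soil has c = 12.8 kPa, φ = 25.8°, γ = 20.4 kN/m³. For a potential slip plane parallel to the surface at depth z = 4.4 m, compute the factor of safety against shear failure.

For an infinite slope with a slip plane parallel to the surface (no pore pressure): FS = [c + γz cos²β tanφ] / [γz sinβ cosβ].
γz = 20.4·4.4 = 89.76 kN/m²
Numerator = 12.8 + 89.76·cos²33.1°·tan25.8° = 12.8 + 89.76·0.7018·0.4834 = 43.251 kPa
Denominator = 89.76·sin33.1°·cos33.1° = 89.76·0.5461·0.8377 = 41.063 kPa
FS = 43.251 / 41.063 = 1.053

FS = 1.05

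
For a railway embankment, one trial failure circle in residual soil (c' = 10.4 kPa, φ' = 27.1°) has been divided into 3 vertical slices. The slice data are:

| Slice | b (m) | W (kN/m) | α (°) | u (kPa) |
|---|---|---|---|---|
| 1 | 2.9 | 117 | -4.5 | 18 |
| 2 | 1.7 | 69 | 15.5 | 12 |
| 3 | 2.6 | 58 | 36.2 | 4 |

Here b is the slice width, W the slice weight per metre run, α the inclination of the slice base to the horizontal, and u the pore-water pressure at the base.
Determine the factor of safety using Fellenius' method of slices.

FS = 3.57

Ordinary method of slices: FS = Σ[c'·Δl_i + (W_i cosα_i − u_i·Δl_i)·tanφ'] / Σ W_i sinα_i, with Δl_i = b_i / cosα_i.
Slice 1: Δl = 2.9/cos(-4.5°) = 2.909 m; N'_1 = 117·cos(-4.5°) − 18·2.909 = 64.3; c'Δl = 30.25; W sinα = -9.2
Slice 2: Δl = 1.7/cos15.5° = 1.764 m; N'_2 = 69·cos15.5° − 12·1.764 = 45.3; c'Δl = 18.35; W sinα = 18.4
Slice 3: Δl = 2.6/cos36.2° = 3.222 m; N'_3 = 58·cos36.2° − 4·3.222 = 33.9; c'Δl = 33.51; W sinα = 34.3
Σc'Δl = 82.1 kN/m; ΣN' = 143.5 kN/m; ΣW sinα = 43.5 kN/m
Resisting = 82.1 + 143.5·tan27.1° = 82.1 + 73.4 = 155.5 kN/m
FS = 155.5 / 43.5 = 3.575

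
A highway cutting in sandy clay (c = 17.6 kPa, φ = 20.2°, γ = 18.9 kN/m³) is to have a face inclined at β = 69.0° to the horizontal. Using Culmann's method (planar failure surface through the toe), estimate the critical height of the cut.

H_c = 9.56 m

Culmann's analysis gives the critical failure plane at α_cr = (β + φ)/2 = (69.0 + 20.2)/2 = 44.6°, and the critical height
H_c = (4c/γ) · sinβ cosφ / [1 − cos(β − φ)]
    = (4·17.6/18.9) · sin69.0°·cos20.2° / [1 − cos(48.8°)]
    = 3.725 · 0.9336·0.9385 / [1 − 0.6587]
    = 3.725 · 0.8762 / 0.3413
    = 9.56 m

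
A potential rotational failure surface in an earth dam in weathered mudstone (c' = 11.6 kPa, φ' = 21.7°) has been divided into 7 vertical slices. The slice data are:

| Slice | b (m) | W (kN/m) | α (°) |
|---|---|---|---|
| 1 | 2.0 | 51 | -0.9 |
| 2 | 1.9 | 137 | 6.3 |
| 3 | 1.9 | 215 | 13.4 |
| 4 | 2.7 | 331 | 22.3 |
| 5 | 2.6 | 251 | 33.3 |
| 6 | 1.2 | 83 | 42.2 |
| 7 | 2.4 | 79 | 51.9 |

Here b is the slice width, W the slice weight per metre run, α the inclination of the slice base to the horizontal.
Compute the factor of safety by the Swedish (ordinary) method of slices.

FS = 1.37

Ordinary method of slices: FS = Σ[c'·Δl_i + (W_i cosα_i)·tanφ'] / Σ W_i sinα_i, with Δl_i = b_i / cosα_i.
Slice 1: Δl = 2.0/cos(-0.9°) = 2.000 m; N'_1 = 51·cos(-0.9°) = 51.0; c'Δl = 23.20; W sinα = -0.8
Slice 2: Δl = 1.9/cos6.3° = 1.912 m; N'_2 = 137·cos6.3° = 136.2; c'Δl = 22.17; W sinα = 15.0
Slice 3: Δl = 1.9/cos13.4° = 1.953 m; N'_3 = 215·cos13.4° = 209.1; c'Δl = 22.66; W sinα = 49.8
Slice 4: Δl = 2.7/cos22.3° = 2.918 m; N'_4 = 331·cos22.3° = 306.2; c'Δl = 33.85; W sinα = 125.6
Slice 5: Δl = 2.6/cos33.3° = 3.111 m; N'_5 = 251·cos33.3° = 209.8; c'Δl = 36.08; W sinα = 137.8
Slice 6: Δl = 1.2/cos42.2° = 1.620 m; N'_6 = 83·cos42.2° = 61.5; c'Δl = 18.79; W sinα = 55.8
Slice 7: Δl = 2.4/cos51.9° = 3.890 m; N'_7 = 79·cos51.9° = 48.7; c'Δl = 45.12; W sinα = 62.2
Σc'Δl = 201.9 kN/m; ΣN' = 1022.6 kN/m; ΣW sinα = 445.4 kN/m
Resisting = 201.9 + 1022.6·tan21.7° = 201.9 + 406.9 = 608.8 kN/m
FS = 608.8 / 445.4 = 1.367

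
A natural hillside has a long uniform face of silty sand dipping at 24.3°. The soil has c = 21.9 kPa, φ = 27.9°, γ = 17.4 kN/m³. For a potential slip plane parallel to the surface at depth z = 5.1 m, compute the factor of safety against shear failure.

FS = 1.83

For an infinite slope with a slip plane parallel to the surface (no pore pressure): FS = [c + γz cos²β tanφ] / [γz sinβ cosβ].
γz = 17.4·5.1 = 88.74 kN/m²
Numerator = 21.9 + 88.74·cos²24.3°·tan27.9° = 21.9 + 88.74·0.8307·0.5295 = 60.929 kPa
Denominator = 88.74·sin24.3°·cos24.3° = 88.74·0.4115·0.9114 = 33.282 kPa
FS = 60.929 / 33.282 = 1.831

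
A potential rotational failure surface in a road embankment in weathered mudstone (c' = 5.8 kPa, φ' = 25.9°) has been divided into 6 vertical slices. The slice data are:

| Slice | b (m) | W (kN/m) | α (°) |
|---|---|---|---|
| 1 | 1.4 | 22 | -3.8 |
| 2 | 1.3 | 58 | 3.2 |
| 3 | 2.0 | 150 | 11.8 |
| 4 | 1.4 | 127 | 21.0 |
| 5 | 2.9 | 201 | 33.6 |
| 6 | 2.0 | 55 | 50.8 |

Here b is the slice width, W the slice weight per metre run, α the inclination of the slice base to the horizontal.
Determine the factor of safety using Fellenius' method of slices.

Ordinary method of slices: FS = Σ[c'·Δl_i + (W_i cosα_i)·tanφ'] / Σ W_i sinα_i, with Δl_i = b_i / cosα_i.
Slice 1: Δl = 1.4/cos(-3.8°) = 1.403 m; N'_1 = 22·cos(-3.8°) = 22.0; c'Δl = 8.14; W sinα = -1.5
Slice 2: Δl = 1.3/cos3.2° = 1.302 m; N'_2 = 58·cos3.2° = 57.9; c'Δl = 7.55; W sinα = 3.2
Slice 3: Δl = 2.0/cos11.8° = 2.043 m; N'_3 = 150·cos11.8° = 146.8; c'Δl = 11.85; W sinα = 30.7
Slice 4: Δl = 1.4/cos21.0° = 1.500 m; N'_4 = 127·cos21.0° = 118.6; c'Δl = 8.70; W sinα = 45.5
Slice 5: Δl = 2.9/cos33.6° = 3.482 m; N'_5 = 201·cos33.6° = 167.4; c'Δl = 20.19; W sinα = 111.2
Slice 6: Δl = 2.0/cos50.8° = 3.164 m; N'_6 = 55·cos50.8° = 34.8; c'Δl = 18.35; W sinα = 42.6
Σc'Δl = 74.8 kN/m; ΣN' = 547.4 kN/m; ΣW sinα = 231.8 kN/m
Resisting = 74.8 + 547.4·tan25.9° = 74.8 + 265.8 = 340.6 kN/m
FS = 340.6 / 231.8 = 1.469

FS = 1.47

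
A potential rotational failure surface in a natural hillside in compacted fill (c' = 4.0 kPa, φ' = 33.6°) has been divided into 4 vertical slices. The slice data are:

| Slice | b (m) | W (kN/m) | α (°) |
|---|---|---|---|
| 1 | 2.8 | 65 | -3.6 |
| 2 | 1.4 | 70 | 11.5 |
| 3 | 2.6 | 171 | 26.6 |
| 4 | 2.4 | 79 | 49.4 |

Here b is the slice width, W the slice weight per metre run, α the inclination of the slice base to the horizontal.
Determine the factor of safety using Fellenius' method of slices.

Ordinary method of slices: FS = Σ[c'·Δl_i + (W_i cosα_i)·tanφ'] / Σ W_i sinα_i, with Δl_i = b_i / cosα_i.
Slice 1: Δl = 2.8/cos(-3.6°) = 2.806 m; N'_1 = 65·cos(-3.6°) = 64.9; c'Δl = 11.22; W sinα = -4.1
Slice 2: Δl = 1.4/cos11.5° = 1.429 m; N'_2 = 70·cos11.5° = 68.6; c'Δl = 5.71; W sinα = 14.0
Slice 3: Δl = 2.6/cos26.6° = 2.908 m; N'_3 = 171·cos26.6° = 152.9; c'Δl = 11.63; W sinα = 76.6
Slice 4: Δl = 2.4/cos49.4° = 3.688 m; N'_4 = 79·cos49.4° = 51.4; c'Δl = 14.75; W sinα = 60.0
Σc'Δl = 43.3 kN/m; ΣN' = 337.8 kN/m; ΣW sinα = 146.4 kN/m
Resisting = 43.3 + 337.8·tan33.6° = 43.3 + 224.4 = 267.7 kN/m
FS = 267.7 / 146.4 = 1.829

FS = 1.83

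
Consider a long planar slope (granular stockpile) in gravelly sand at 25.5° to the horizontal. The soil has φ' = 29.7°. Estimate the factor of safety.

For a dry cohesionless infinite slope the factor of safety is FS = tanφ' / tanβ.
FS = tan29.7° / tan25.5° = 0.5704 / 0.4770 = 1.196

FS = 1.20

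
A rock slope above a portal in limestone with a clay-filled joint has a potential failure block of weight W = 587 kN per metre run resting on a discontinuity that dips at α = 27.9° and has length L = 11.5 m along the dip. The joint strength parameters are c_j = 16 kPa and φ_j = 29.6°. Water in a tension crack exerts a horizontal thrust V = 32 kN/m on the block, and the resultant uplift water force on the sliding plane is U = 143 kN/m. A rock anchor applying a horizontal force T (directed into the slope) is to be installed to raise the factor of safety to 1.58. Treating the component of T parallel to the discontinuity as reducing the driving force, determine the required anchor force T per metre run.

Resolving forces along and normal to the sliding plane, with the horizontal anchor force T adding T·sinα to the effective normal force and T·cosα acting up the plane against the driving force:
FS = [c_jL + (W cosα − U − V sinα + T sinα) tanφ_j] / [W sinα + V cosα − T cosα]
Without the anchor: N' = 360.8 kN/m, driving T_d = 303.0 kN/m, resisting R = 16·11.5 + 360.8·tan29.6° = 389.0 kN/m, FS = 1.28.
Setting FS = 1.58 and solving for T:
1.58·(303.0 − T cos27.9°) = 389.0 + T sin27.9°·tan29.6°
T·(sin27.9°·tan29.6° + 1.58·cos27.9°) = 1.58·303.0 − 389.0
T·(0.4679·0.5681 + 1.58·0.8838) = 478.7 − 389.0 = 89.7
T·1.6622 = 89.7
T = 54.0 kN/m

T = 54 kN/m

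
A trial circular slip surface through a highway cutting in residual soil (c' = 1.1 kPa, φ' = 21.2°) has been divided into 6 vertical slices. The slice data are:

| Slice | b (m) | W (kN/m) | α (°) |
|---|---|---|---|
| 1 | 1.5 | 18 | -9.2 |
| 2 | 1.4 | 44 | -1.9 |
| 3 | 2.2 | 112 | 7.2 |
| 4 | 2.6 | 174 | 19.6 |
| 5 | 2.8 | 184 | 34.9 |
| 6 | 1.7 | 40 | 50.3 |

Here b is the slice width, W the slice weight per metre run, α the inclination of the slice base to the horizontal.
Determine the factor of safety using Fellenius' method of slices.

Ordinary method of slices: FS = Σ[c'·Δl_i + (W_i cosα_i)·tanφ'] / Σ W_i sinα_i, with Δl_i = b_i / cosα_i.
Slice 1: Δl = 1.5/cos(-9.2°) = 1.520 m; N'_1 = 18·cos(-9.2°) = 17.8; c'Δl = 1.67; W sinα = -2.9
Slice 2: Δl = 1.4/cos(-1.9°) = 1.401 m; N'_2 = 44·cos(-1.9°) = 44.0; c'Δl = 1.54; W sinα = -1.5
Slice 3: Δl = 2.2/cos7.2° = 2.217 m; N'_3 = 112·cos7.2° = 111.1; c'Δl = 2.44; W sinα = 14.0
Slice 4: Δl = 2.6/cos19.6° = 2.760 m; N'_4 = 174·cos19.6° = 163.9; c'Δl = 3.04; W sinα = 58.4
Slice 5: Δl = 2.8/cos34.9° = 3.414 m; N'_5 = 184·cos34.9° = 150.9; c'Δl = 3.76; W sinα = 105.3
Slice 6: Δl = 1.7/cos50.3° = 2.661 m; N'_6 = 40·cos50.3° = 25.6; c'Δl = 2.93; W sinα = 30.8
Σc'Δl = 15.4 kN/m; ΣN' = 513.2 kN/m; ΣW sinα = 204.1 kN/m
Resisting = 15.4 + 513.2·tan21.2° = 15.4 + 199.1 = 214.4 kN/m
FS = 214.4 / 204.1 = 1.051

FS = 1.05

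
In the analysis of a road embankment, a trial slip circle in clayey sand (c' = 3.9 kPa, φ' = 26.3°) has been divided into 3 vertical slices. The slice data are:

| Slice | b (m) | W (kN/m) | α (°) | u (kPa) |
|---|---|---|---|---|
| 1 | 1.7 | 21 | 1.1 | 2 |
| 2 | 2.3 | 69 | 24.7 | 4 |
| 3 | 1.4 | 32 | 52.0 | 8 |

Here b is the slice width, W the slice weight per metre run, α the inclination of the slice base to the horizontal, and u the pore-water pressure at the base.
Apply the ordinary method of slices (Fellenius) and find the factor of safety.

FS = 1.12

Ordinary method of slices: FS = Σ[c'·Δl_i + (W_i cosα_i − u_i·Δl_i)·tanφ'] / Σ W_i sinα_i, with Δl_i = b_i / cosα_i.
Slice 1: Δl = 1.7/cos1.1° = 1.700 m; N'_1 = 21·cos1.1° − 2·1.700 = 17.6; c'Δl = 6.63; W sinα = 0.4
Slice 2: Δl = 2.3/cos24.7° = 2.532 m; N'_2 = 69·cos24.7° − 4·2.532 = 52.6; c'Δl = 9.87; W sinα = 28.8
Slice 3: Δl = 1.4/cos52.0° = 2.274 m; N'_3 = 32·cos52.0° − 8·2.274 = 1.5; c'Δl = 8.87; W sinα = 25.2
Σc'Δl = 25.4 kN/m; ΣN' = 71.7 kN/m; ΣW sinα = 54.5 kN/m
Resisting = 25.4 + 71.7·tan26.3° = 25.4 + 35.4 = 60.8 kN/m
FS = 60.8 / 54.5 = 1.116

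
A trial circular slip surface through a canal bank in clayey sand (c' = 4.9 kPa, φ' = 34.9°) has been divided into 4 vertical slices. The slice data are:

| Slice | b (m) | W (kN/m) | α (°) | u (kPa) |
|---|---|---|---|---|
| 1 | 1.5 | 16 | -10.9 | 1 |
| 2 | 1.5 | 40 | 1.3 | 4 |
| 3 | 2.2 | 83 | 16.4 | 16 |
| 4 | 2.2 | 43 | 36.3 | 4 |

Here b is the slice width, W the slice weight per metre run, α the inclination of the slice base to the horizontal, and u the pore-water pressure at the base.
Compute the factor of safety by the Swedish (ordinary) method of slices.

FS = 2.56

Ordinary method of slices: FS = Σ[c'·Δl_i + (W_i cosα_i − u_i·Δl_i)·tanφ'] / Σ W_i sinα_i, with Δl_i = b_i / cosα_i.
Slice 1: Δl = 1.5/cos(-10.9°) = 1.528 m; N'_1 = 16·cos(-10.9°) − 1·1.528 = 14.2; c'Δl = 7.49; W sinα = -3.0
Slice 2: Δl = 1.5/cos1.3° = 1.500 m; N'_2 = 40·cos1.3° − 4·1.500 = 34.0; c'Δl = 7.35; W sinα = 0.9
Slice 3: Δl = 2.2/cos16.4° = 2.293 m; N'_3 = 83·cos16.4° − 16·2.293 = 42.9; c'Δl = 11.24; W sinα = 23.4
Slice 4: Δl = 2.2/cos36.3° = 2.730 m; N'_4 = 43·cos36.3° − 4·2.730 = 23.7; c'Δl = 13.38; W sinα = 25.5
Σc'Δl = 39.5 kN/m; ΣN' = 114.8 kN/m; ΣW sinα = 46.8 kN/m
Resisting = 39.5 + 114.8·tan34.9° = 39.5 + 80.1 = 119.6 kN/m
FS = 119.6 / 46.8 = 2.556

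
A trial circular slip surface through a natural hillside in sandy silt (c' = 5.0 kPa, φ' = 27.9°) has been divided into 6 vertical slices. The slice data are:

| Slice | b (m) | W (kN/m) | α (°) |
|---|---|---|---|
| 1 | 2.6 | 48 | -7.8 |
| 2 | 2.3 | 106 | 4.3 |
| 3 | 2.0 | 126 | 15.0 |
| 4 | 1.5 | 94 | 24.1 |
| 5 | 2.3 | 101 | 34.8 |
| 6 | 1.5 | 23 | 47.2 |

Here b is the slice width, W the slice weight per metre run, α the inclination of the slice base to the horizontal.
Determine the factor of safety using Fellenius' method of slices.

FS = 2.12

Ordinary method of slices: FS = Σ[c'·Δl_i + (W_i cosα_i)·tanφ'] / Σ W_i sinα_i, with Δl_i = b_i / cosα_i.
Slice 1: Δl = 2.6/cos(-7.8°) = 2.624 m; N'_1 = 48·cos(-7.8°) = 47.6; c'Δl = 13.12; W sinα = -6.5
Slice 2: Δl = 2.3/cos4.3° = 2.306 m; N'_2 = 106·cos4.3° = 105.7; c'Δl = 11.53; W sinα = 7.9
Slice 3: Δl = 2.0/cos15.0° = 2.071 m; N'_3 = 126·cos15.0° = 121.7; c'Δl = 10.35; W sinα = 32.6
Slice 4: Δl = 1.5/cos24.1° = 1.643 m; N'_4 = 94·cos24.1° = 85.8; c'Δl = 8.22; W sinα = 38.4
Slice 5: Δl = 2.3/cos34.8° = 2.801 m; N'_5 = 101·cos34.8° = 82.9; c'Δl = 14.00; W sinα = 57.6
Slice 6: Δl = 1.5/cos47.2° = 2.208 m; N'_6 = 23·cos47.2° = 15.6; c'Δl = 11.04; W sinα = 16.9
Σc'Δl = 68.3 kN/m; ΣN' = 459.3 kN/m; ΣW sinα = 146.9 kN/m
Resisting = 68.3 + 459.3·tan27.9° = 68.3 + 243.2 = 311.5 kN/m
FS = 311.5 / 146.9 = 2.120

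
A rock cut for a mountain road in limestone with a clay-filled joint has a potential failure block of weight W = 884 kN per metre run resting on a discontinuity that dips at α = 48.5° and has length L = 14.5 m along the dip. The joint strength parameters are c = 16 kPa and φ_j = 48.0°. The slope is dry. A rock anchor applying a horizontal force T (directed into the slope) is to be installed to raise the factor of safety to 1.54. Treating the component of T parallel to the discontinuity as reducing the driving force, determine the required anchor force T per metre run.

Resolving forces along and normal to the sliding plane, with the horizontal anchor force T adding T·sinα to the effective normal force and T·cosα acting up the plane against the driving force:
FS = [cL + (W cosα + T sinα) tanφ_j] / [W sinα − T cosα]
Without the anchor: N' = 585.8 kN/m, driving T_d = 662.1 kN/m, resisting R = 16·14.5 + 585.8·tan48.0° = 882.5 kN/m, FS = 1.33.
Setting FS = 1.54 and solving for T:
1.54·(662.1 − T cos48.5°) = 882.5 + T sin48.5°·tan48.0°
T·(sin48.5°·tan48.0° + 1.54·cos48.5°) = 1.54·662.1 − 882.5
T·(0.7490·1.1106 + 1.54·0.6626) = 1019.6 − 882.5 = 137.1
T·1.8522 = 137.1
T = 74.0 kN/m

T = 74 kN/m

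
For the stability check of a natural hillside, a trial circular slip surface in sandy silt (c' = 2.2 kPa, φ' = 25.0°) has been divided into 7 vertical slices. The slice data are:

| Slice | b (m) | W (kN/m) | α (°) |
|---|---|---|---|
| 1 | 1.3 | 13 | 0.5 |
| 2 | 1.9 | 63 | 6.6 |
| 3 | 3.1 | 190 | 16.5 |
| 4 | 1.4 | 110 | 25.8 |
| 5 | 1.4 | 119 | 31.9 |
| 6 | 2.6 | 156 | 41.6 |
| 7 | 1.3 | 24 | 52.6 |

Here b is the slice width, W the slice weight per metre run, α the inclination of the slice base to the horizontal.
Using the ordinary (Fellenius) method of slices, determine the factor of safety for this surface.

FS = 1.05

Ordinary method of slices: FS = Σ[c'·Δl_i + (W_i cosα_i)·tanφ'] / Σ W_i sinα_i, with Δl_i = b_i / cosα_i.
Slice 1: Δl = 1.3/cos0.5° = 1.300 m; N'_1 = 13·cos0.5° = 13.0; c'Δl = 2.86; W sinα = 0.1
Slice 2: Δl = 1.9/cos6.6° = 1.913 m; N'_2 = 63·cos6.6° = 62.6; c'Δl = 4.21; W sinα = 7.2
Slice 3: Δl = 3.1/cos16.5° = 3.233 m; N'_3 = 190·cos16.5° = 182.2; c'Δl = 7.11; W sinα = 54.0
Slice 4: Δl = 1.4/cos25.8° = 1.555 m; N'_4 = 110·cos25.8° = 99.0; c'Δl = 3.42; W sinα = 47.9
Slice 5: Δl = 1.4/cos31.9° = 1.649 m; N'_5 = 119·cos31.9° = 101.0; c'Δl = 3.63; W sinα = 62.9
Slice 6: Δl = 2.6/cos41.6° = 3.477 m; N'_6 = 156·cos41.6° = 116.7; c'Δl = 7.65; W sinα = 103.6
Slice 7: Δl = 1.3/cos52.6° = 2.140 m; N'_7 = 24·cos52.6° = 14.6; c'Δl = 4.71; W sinα = 19.1
Σc'Δl = 33.6 kN/m; ΣN' = 589.1 kN/m; ΣW sinα = 294.7 kN/m
Resisting = 33.6 + 589.1·tan25.0° = 33.6 + 274.7 = 308.3 kN/m
FS = 308.3 / 294.7 = 1.046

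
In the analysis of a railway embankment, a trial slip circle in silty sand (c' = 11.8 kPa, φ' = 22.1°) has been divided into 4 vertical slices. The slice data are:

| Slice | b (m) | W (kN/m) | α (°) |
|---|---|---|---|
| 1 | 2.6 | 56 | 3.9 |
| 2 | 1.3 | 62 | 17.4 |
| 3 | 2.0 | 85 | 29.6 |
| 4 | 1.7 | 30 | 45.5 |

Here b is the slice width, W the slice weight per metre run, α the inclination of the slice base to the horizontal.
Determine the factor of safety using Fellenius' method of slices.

FS = 2.19

Ordinary method of slices: FS = Σ[c'·Δl_i + (W_i cosα_i)·tanφ'] / Σ W_i sinα_i, with Δl_i = b_i / cosα_i.
Slice 1: Δl = 2.6/cos3.9° = 2.606 m; N'_1 = 56·cos3.9° = 55.9; c'Δl = 30.75; W sinα = 3.8
Slice 2: Δl = 1.3/cos17.4° = 1.362 m; N'_2 = 62·cos17.4° = 59.2; c'Δl = 16.08; W sinα = 18.5
Slice 3: Δl = 2.0/cos29.6° = 2.300 m; N'_3 = 85·cos29.6° = 73.9; c'Δl = 27.14; W sinα = 42.0
Slice 4: Δl = 1.7/cos45.5° = 2.425 m; N'_4 = 30·cos45.5° = 21.0; c'Δl = 28.62; W sinα = 21.4
Σc'Δl = 102.6 kN/m; ΣN' = 210.0 kN/m; ΣW sinα = 85.7 kN/m
Resisting = 102.6 + 210.0·tan22.1° = 102.6 + 85.3 = 187.8 kN/m
FS = 187.8 / 85.7 = 2.191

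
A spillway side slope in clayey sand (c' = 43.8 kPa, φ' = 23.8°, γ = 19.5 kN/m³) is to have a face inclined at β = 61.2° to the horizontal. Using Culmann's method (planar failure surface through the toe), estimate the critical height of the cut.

Culmann's analysis gives the critical failure plane at α_cr = (β + φ')/2 = (61.2 + 23.8)/2 = 42.5°, and the critical height
H_c = (4c'/γ) · sinβ cosφ' / [1 − cos(β − φ')]
    = (4·43.8/19.5) · sin61.2°·cos23.8° / [1 − cos(37.4°)]
    = 8.985 · 0.8763·0.9150 / [1 − 0.7944]
    = 8.985 · 0.8018 / 0.2056
    = 35.04 m

H_c = 35.04 m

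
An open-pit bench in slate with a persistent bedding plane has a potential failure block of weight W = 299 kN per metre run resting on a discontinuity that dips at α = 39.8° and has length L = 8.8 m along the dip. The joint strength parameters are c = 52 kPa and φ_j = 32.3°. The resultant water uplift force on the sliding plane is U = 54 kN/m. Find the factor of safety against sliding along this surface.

FS = 2.97

Resolving the block weight along and normal to the plane and applying the Mohr–Coulomb strength on the joint:
N' = W cosα − U = 299·cos39.8° − 54 = 175.7 kN/m
Driving force T = W sinα = 299·sin39.8° = 191.4 kN/m
Resisting force R = c·L + N'·tanφ_j = 52·8.8 + 175.7·tan32.3° = 457.6 + 111.1 = 568.7 kN/m
FS = R / T = 568.7 / 191.4 = 2.971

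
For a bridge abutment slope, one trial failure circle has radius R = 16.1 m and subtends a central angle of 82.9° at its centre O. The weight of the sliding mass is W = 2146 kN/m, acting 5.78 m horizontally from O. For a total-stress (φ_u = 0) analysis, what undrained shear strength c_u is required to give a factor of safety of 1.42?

c_u = 47.0 kPa

FS = c_u·L_a·R / (W·d), so c_u = FS·W·d / (L_a·R).
Arc length L_a = R·θ = 16.1·(82.9°·π/180) = 16.1·1.4469 = 23.29 m
c_u = 1.42·2146·5.78 / (23.29·16.1) = 17613.5 / 375.05 = 46.96 kPa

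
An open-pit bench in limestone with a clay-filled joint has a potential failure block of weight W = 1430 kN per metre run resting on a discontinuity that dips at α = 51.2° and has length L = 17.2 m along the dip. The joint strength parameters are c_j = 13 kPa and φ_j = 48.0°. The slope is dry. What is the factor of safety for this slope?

Resolving the block weight along and normal to the plane and applying the Mohr–Coulomb strength on the joint:
N' = W cosα = 1430·cos51.2° = 896.0 kN/m
Driving force T = W sinα = 1430·sin51.2° = 1114.5 kN/m
Resisting force R = c_j·L + N'·tanφ_j = 13·17.2 + 896.0·tan48.0° = 223.6 + 995.2 = 1218.8 kN/m
FS = R / T = 1218.8 / 1114.5 = 1.094

FS = 1.09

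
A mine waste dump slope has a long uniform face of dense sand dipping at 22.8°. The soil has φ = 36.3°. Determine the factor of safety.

FS = 1.75

For a dry cohesionless infinite slope the factor of safety is FS = tanφ / tanβ.
FS = tan36.3° / tan22.8° = 0.7346 / 0.4204 = 1.747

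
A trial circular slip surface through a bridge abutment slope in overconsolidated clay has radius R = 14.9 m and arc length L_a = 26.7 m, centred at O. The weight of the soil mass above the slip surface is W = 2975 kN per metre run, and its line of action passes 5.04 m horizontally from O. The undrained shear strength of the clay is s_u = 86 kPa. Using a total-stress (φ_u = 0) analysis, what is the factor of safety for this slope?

FS = 2.28

Taking moments about the centre O, the resisting moment is provided by the undrained shear strength acting along the arc:
M_R = s_u·L_a·R = 86·26.70·14.9 = 34213.4 kN·m/m
M_D = W·d = 2975·5.04 = 14994.0 kN·m/m
FS = M_R / M_D = 34213.4 / 14994.0 = 2.282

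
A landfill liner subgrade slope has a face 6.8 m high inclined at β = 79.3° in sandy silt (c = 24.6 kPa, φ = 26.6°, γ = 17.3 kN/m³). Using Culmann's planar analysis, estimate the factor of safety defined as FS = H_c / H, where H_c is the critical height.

H_c = (4c/γ) · sinβ cosφ / [1 − cos(β − φ)]
    = (4·24.6/17.3) · sin79.3°·cos26.6° / [1 − cos52.7°]
    = 5.688 · 0.8786 / 0.3940 = 12.68 m
FS = H_c / H = 12.68 / 6.8 = 1.865

FS = 1.87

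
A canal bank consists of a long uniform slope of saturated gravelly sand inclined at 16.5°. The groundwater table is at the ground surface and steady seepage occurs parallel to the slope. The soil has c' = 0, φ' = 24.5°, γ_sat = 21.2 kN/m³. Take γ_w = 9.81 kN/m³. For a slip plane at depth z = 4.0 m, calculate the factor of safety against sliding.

With seepage parallel to the slope and the water table at the surface, the effective normal stress on the slip plane uses the buoyant unit weight γ' = γ_sat − γ_w while the driving shear stress uses γ_sat:
FS = [c' + γ' z cos²β tanφ'] / [γ_sat z sinβ cosβ]
(For c' = 0 this reduces to FS = (γ'/γ_sat)·tanφ'/tanβ.)
γ' = 21.2 − 9.81 = 11.39 kN/m³
Numerator = 0.0 + 11.39·4.0·cos²16.5°·tan24.5° = 0.0 + 11.39·4.0·0.9193·0.4557 = 19.088 kPa
Denominator = 21.2·4.0·sin16.5°·cos16.5° = 21.2·4.0·0.2840·0.9588 = 23.093 kPa
FS = 19.088 / 23.093 = 0.827

FS = 0.83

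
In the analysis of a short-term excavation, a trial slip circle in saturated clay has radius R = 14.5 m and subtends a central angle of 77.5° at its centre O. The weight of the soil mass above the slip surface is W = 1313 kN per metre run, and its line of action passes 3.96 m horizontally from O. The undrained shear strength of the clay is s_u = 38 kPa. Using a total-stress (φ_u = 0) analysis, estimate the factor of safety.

Taking moments about the centre O, the resisting moment is provided by the undrained shear strength acting along the arc:
Arc length L_a = R·θ = 14.5·(77.5°·π/180) = 14.5·1.3526 = 19.61 m
M_R = s_u·L_a·R = 38·19.61·14.5 = 10806.8 kN·m/m
M_D = W·d = 1313·3.96 = 5199.5 kN·m/m
FS = M_R / M_D = 10806.8 / 5199.5 = 2.078

FS = 2.08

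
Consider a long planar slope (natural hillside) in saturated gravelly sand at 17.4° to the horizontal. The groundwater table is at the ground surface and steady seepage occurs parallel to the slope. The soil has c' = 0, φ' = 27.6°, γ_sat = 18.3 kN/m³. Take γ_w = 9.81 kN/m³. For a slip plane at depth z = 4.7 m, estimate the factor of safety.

With seepage parallel to the slope and the water table at the surface, the effective normal stress on the slip plane uses the buoyant unit weight γ' = γ_sat − γ_w while the driving shear stress uses γ_sat:
FS = [c' + γ' z cos²β tanφ'] / [γ_sat z sinβ cosβ]
(For c' = 0 this reduces to FS = (γ'/γ_sat)·tanφ'/tanβ.)
γ' = 18.3 − 9.81 = 8.49 kN/m³
Numerator = 0.0 + 8.49·4.7·cos²17.4°·tan27.6° = 0.0 + 8.49·4.7·0.9106·0.5228 = 18.995 kPa
Denominator = 18.3·4.7·sin17.4°·cos17.4° = 18.3·4.7·0.2990·0.9542 = 24.544 kPa
FS = 18.995 / 24.544 = 0.774

FS = 0.77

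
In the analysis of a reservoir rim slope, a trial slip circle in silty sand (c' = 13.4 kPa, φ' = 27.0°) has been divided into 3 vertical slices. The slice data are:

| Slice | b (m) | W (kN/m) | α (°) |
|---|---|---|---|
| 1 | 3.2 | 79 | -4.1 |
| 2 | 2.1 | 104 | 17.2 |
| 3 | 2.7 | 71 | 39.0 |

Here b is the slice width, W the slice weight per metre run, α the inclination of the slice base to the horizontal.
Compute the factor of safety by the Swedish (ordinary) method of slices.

Ordinary method of slices: FS = Σ[c'·Δl_i + (W_i cosα_i)·tanφ'] / Σ W_i sinα_i, with Δl_i = b_i / cosα_i.
Slice 1: Δl = 3.2/cos(-4.1°) = 3.208 m; N'_1 = 79·cos(-4.1°) = 78.8; c'Δl = 42.99; W sinα = -5.6
Slice 2: Δl = 2.1/cos17.2° = 2.198 m; N'_2 = 104·cos17.2° = 99.3; c'Δl = 29.46; W sinα = 30.8
Slice 3: Δl = 2.7/cos39.0° = 3.474 m; N'_3 = 71·cos39.0° = 55.2; c'Δl = 46.55; W sinα = 44.7
Σc'Δl = 119.0 kN/m; ΣN' = 233.3 kN/m; ΣW sinα = 69.8 kN/m
Resisting = 119.0 + 233.3·tan27.0° = 119.0 + 118.9 = 237.9 kN/m
FS = 237.9 / 69.8 = 3.409

FS = 3.41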